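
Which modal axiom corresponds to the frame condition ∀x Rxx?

A defining formula is □s → s (the T axiom).
Suppose □s→s is valid. At any x set V(s)={w : Rxw}. Then □s holds at x, so s holds at x, i.e. Rxx.

□s → s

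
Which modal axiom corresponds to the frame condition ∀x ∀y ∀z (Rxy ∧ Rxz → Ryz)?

A defining formula is ◇ψ → □◇ψ (the 5 axiom).

◇ψ → □◇ψ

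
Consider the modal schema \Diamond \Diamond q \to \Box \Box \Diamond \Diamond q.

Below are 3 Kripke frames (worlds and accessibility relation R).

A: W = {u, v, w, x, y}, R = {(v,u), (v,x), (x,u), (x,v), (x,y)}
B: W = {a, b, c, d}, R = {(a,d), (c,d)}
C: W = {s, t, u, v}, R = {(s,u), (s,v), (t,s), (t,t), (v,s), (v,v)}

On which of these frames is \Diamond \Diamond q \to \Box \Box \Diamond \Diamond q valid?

This is the axiom for a generalized confluence (Geach) condition; its first-order frame correspondent is \forall x \forall y \forall z ((x R^2 y \wedge x R^2 z) \to \exists w (y = w \wedge z R^2 w)).
A: fails — vR²u, vR²u but no t with u=t and uR²t.
B: satisfies the condition.
C: fails — tR²s, tR²u but no w with s=w and uR²w.

B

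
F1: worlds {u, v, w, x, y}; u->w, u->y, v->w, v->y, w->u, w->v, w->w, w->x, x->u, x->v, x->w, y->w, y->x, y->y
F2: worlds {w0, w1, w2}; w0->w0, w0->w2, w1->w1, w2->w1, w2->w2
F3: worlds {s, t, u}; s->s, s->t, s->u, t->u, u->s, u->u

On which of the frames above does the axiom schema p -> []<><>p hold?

Frame correspondent (Sahlqvist): forall x forall z (xRz -> exists w (x = w & z R^2 w)) — i.e. a generalized confluence (Geach) condition.
F1: condition met.
F2: fails — w0Rw2 but no w with w0=w and w2R²w.
F3: condition met.

F1, F3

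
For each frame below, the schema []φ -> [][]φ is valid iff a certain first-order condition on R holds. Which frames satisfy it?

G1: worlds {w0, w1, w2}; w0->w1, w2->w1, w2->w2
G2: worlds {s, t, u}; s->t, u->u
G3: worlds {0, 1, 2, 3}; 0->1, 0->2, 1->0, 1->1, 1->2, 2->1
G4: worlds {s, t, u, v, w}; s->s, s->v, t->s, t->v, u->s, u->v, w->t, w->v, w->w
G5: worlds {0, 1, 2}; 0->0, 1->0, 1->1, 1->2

This is the axiom for transitivity; its first-order frame correspondent is forall x forall y forall z (Rxy & Ryz -> Rxz).
G1: satisfies the condition.
G2: satisfies the condition.
G3: fails — R01 and R10 but not R00.
G4: fails — Rwt and Rts but not Rws.
G5: satisfies the condition.
Valid on: G1, G2, G5.

G1, G2, G5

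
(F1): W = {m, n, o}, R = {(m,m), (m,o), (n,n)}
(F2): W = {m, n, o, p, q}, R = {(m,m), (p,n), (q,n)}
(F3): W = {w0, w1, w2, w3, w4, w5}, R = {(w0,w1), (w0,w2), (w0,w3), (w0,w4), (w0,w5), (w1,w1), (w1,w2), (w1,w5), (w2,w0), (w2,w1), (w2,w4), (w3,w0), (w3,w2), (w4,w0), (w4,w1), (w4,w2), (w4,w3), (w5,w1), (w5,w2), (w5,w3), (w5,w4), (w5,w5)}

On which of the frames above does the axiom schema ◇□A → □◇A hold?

(F3)

Frame correspondent (Sahlqvist): ∀x ∀y ∀z (Rxy ∧ Rxz → ∃w (Ryw ∧ Rzw)) — i.e. convergence.
(F1): fails — Rmo and Rmo but o and o have no common successor.
(F2): fails — Rpn and Rpn but n and n have no common successor.
(F3): holds.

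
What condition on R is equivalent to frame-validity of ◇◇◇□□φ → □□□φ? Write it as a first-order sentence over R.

This is a Sahlqvist (Geach-type) schema ◇^3□^2φ → □^3◇^0φ.
Minimal-valuation argument: fix x; take any y with xR^3y and any z with xR^3z. Set V(φ) to the set of worlds R-reachable from y in exactly 2 steps. Then □^2φ holds at y, so the antecedent holds at x; validity forces ◇^0φ at z, giving a w with zR^0w and yR^2w.
First-order correspondent: ∀x ∀y ∀z ((xR³y ∧ xR³z) → ∃w (yR²w ∧ z = w)).

∀x ∀y ∀z ((xR³y ∧ xR³z) → ∃w (yR²w ∧ z = w))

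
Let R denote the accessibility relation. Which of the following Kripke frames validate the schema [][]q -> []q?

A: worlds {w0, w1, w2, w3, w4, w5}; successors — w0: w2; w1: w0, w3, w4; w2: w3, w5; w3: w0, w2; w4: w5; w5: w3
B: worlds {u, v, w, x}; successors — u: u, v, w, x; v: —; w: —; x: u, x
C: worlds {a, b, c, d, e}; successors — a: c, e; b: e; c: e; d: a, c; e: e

This is the axiom for density; its first-order frame correspondent is forall x forall y (Rxy -> exists z (Rxz & Rzy)).
A: fails — Rw1w3 but no z with Rw1z and Rzw3.
B: condition met.
C: fails — Rac but no z with Raz and Rzc.
Valid on: B.

B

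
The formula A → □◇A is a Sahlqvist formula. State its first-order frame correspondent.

symmetry

Suppose A→□◇A is valid. Take Rxy and set V(A)={x}. Then A at x, so □◇A at x, so ◇A at y, so some z with Ryz has A; z=x, i.e. Ryx.
Conversely, on a frame with symmetry the schema holds at every world under every valuation.
So the correspondent is symmetry.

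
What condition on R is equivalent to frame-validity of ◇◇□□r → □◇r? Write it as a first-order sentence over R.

∀x ∀y ∀z ((xR²y ∧ xRz) → ∃w (yR²w ∧ zRw))

This is a Sahlqvist (Geach-type) schema ◇^2□^2r → □^1◇^1r.
Minimal-valuation argument: fix x; take any y with xR^2y and any z with xR^1z. Set V(r) to the set of worlds R-reachable from y in exactly 2 steps. Then □^2r holds at y, so the antecedent holds at x; validity forces ◇^1r at z, giving a w with zR^1w and yR^2w.
First-order correspondent: ∀x ∀y ∀z ((xR²y ∧ xRz) → ∃w (yR²w ∧ zRw)).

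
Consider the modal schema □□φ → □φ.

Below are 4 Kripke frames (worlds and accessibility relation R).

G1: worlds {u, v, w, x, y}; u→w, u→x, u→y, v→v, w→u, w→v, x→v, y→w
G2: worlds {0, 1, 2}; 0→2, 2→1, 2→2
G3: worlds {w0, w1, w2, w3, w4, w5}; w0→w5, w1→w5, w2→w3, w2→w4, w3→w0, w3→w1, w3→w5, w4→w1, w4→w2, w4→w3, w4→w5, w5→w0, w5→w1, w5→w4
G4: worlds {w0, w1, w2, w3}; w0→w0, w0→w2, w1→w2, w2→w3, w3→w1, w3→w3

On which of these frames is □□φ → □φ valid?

G2

The schema corresponds to density: ∀x ∀y (Rxy → ∃z (Rxz ∧ Rzy)).
G1: fails — Rwu but no z with Rwz and Rzu.
G2: ✓.
G3: fails — Rw1w5 but no z with Rw1z and Rzw5.
G4: fails — Rw1w2 but no z with Rw1z and Rzw2.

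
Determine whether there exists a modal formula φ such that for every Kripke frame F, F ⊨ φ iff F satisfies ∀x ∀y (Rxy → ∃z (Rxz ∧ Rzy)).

Yes: it is density, defined by the C4 schema □□r → □r.
Suppose □□r→□r is valid. Take Rxy and set V(r)={w : xR²w}. Then □□r at x, so □r at x, so r at y, i.e. ∃z(Rxz∧Rzy).

Definable; □□r → □r defines it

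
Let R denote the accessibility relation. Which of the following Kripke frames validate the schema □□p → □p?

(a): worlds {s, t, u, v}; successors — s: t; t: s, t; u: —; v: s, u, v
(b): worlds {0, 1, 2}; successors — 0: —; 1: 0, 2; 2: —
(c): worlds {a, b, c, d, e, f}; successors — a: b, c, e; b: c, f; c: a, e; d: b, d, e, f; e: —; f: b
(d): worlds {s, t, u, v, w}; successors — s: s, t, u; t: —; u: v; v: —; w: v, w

The schema corresponds to density: ∀x ∀y (Rxy → ∃z (Rxz ∧ Rzy)).
(a): satisfies the condition.
(b): fails — R12 but no z with R1z and Rz2.
(c): fails — Rbc but no z with Rbz and Rzc.
(d): fails — Ruv but no z with Ruz and Rzv.

(a)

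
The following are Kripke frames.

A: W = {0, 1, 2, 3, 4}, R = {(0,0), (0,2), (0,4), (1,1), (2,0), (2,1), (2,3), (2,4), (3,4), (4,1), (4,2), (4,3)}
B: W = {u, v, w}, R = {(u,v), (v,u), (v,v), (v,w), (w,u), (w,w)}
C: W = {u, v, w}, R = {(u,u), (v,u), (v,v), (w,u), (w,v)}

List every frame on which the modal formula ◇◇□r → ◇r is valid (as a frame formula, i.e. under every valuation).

C

This is the axiom for a generalized confluence (Geach) condition; its first-order frame correspondent is ∀x ∀y (xR²y → ∃w (yRw ∧ xRw)).
A: fails — 0R²1 but no w with 1Rw and 0Rw.
B: fails — uR²w but no t with wRt and uRt.
C: ✓.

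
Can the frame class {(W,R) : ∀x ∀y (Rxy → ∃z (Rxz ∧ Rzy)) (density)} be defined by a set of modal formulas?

Definable; □□p → □p defines it

This is a Sahlqvist condition; the C4 axiom □□p → □p defines it.
Suppose □□p→□p is valid. Take Rxy and set V(p)={w : xR²w}. Then □□p at x, so □p at x, so p at y, i.e. ∃z(Rxz∧Rzy).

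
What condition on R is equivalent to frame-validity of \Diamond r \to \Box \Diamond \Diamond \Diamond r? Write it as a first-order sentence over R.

\forall x \forall y \forall z ((xRy \wedge xRz) \to \exists w (y = w \wedge z R^3 w))

This is a Sahlqvist (Geach-type) schema ◇^1□^0r → □^1◇^3r.
Minimal-valuation argument: fix x; take any y with xR^1y and any z with xR^1z. Set V(r) to the set of worlds R-reachable from y in exactly 0 steps. Then □^0r holds at y, so the antecedent holds at x; validity forces ◇^3r at z, giving a w with zR^3w and yR^0w.
First-order correspondent: \forall x \forall y \forall z ((xRy \wedge xRz) \to \exists w (y = w \wedge z R^3 w)).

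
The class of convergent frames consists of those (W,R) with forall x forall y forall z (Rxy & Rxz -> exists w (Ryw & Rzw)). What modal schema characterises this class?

This is convergence; the standard corresponding axiom is .2: ◇□p → □◇p.

◇□p → □◇p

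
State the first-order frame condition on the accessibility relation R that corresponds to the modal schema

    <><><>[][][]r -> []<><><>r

This is a Sahlqvist (Geach-type) schema ◇^3□^3r → □^1◇^3r.
Minimal-valuation argument: fix x; take any y with xR^3y and any z with xR^1z. Set V(r) to the set of worlds R-reachable from y in exactly 3 steps. Then □^3r holds at y, so the antecedent holds at x; validity forces ◇^3r at z, giving a w with zR^3w and yR^3w.
First-order correspondent: forall x forall y forall z ((x R^3 y & xRz) -> exists w (y R^3 w & z R^3 w)).

forall x forall y forall z ((x R^3 y & xRz) -> exists w (y R^3 w & z R^3 w))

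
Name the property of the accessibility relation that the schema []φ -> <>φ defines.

Suppose □φ→◇φ is valid. At any x set V(φ)=W. Then □φ at x, so ◇φ at x, so x has a successor.
The converse is a direct semantic check.
Frame condition: forall x exists y Rxy.

Seriality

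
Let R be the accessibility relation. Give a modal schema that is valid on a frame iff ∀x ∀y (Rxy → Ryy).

□(□s → s)

This is shift-reflexivity; the standard corresponding axiom is T□: □(□s → s).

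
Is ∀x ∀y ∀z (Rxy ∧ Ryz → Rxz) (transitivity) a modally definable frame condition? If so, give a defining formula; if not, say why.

Yes, by □r → □□r

The condition is transitivity. A defining modal formula is □r → □□r.
Suppose □r→□□r is valid. Take Rxy, Ryz and set V(r)={w : Rxw}. Then □r at x, so □□r at x, so □r at y, so r at z, i.e. Rxz.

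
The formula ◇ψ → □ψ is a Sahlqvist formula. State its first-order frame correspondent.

partial functionality

Suppose ◇ψ→□ψ is valid. Take Rxy, Rxz and set V(ψ)={y}. Then ◇ψ at x, so □ψ at x, so ψ at z, i.e. z=y.
Conversely, on a frame with partial functionality the schema holds at every world under every valuation.
Frame condition: ∀x ∀y ∀z (Rxy ∧ Rxz → y = z).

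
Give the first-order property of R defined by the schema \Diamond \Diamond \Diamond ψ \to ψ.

\forall x \forall y (x R^3 y \to \exists w (y = w \wedge x = w))

This is a Sahlqvist (Geach-type) schema ◇^3□^0ψ → □^0◇^0ψ.
Minimal-valuation argument: fix x; take any y with xR^3y and any z with xR^0z. Set V(ψ) to the set of worlds R-reachable from y in exactly 0 steps. Then □^0ψ holds at y, so the antecedent holds at x; validity forces ◇^0ψ at z, giving a w with zR^0w and yR^0w.
First-order correspondent: \forall x \forall y (x R^3 y \to \exists w (y = w \wedge x = w)).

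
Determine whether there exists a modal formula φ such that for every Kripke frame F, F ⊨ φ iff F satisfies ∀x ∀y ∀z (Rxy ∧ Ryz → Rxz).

Yes — defined by □p → □□p

Yes: it is transitivity, defined by the 4 schema □p → □□p.
Suppose □p→□□p is valid. Take Rxy, Ryz and set V(p)={w : Rxw}. Then □p at x, so □□p at x, so □p at y, so p at z, i.e. Rxz.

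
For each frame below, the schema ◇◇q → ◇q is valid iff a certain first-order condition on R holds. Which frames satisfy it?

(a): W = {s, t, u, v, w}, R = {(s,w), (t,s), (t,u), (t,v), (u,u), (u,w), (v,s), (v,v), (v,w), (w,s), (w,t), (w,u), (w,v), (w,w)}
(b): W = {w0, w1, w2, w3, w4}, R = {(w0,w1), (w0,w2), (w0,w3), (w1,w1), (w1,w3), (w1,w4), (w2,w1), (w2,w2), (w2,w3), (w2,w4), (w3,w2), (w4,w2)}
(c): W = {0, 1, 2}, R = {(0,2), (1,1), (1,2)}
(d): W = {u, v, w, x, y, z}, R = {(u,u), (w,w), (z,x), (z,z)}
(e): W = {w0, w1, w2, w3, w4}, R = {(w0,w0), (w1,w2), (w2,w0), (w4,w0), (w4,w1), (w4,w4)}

This is the axiom for transitivity; its first-order frame correspondent is ∀x ∀y ∀z (Rxy ∧ Ryz → Rxz).
(a): fails — Rtv and Rvw but not Rtw.
(b): fails — Rw3w2 and Rw2w4 but not Rw3w4.
(c): holds.
(d): holds.
(e): fails — Rw1w2 and Rw2w0 but not Rw1w0.
Valid on: (c), (d).

(c), (d)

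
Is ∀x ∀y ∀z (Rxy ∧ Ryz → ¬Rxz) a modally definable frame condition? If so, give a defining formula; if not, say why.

Any modally definable frame class is closed under surjective bounded morphisms.
The 3-cycle (worlds a,b,c with a→b→c→a) is intransitive. Mapping every world to a single reflexive point • is a surjective bounded morphism; the reflexive point is not intransitive (R••∧R•• but R••).
Hence intransitivity is not modally definable.

No — not modally definable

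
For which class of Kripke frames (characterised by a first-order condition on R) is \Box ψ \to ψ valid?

Suppose □ψ→ψ is valid. At any x set V(ψ)={w : Rxw}. Then □ψ holds at x, so ψ holds at x, i.e. Rxx.
Conversely, on a frame with reflexivity the schema holds at every world under every valuation.
Frame condition: \forall x Rxx.

reflexivity: \forall x Rxx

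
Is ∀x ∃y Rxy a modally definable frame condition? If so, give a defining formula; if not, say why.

This is a Sahlqvist condition; the D axiom □r → ◇r defines it.

Yes, by □r → ◇r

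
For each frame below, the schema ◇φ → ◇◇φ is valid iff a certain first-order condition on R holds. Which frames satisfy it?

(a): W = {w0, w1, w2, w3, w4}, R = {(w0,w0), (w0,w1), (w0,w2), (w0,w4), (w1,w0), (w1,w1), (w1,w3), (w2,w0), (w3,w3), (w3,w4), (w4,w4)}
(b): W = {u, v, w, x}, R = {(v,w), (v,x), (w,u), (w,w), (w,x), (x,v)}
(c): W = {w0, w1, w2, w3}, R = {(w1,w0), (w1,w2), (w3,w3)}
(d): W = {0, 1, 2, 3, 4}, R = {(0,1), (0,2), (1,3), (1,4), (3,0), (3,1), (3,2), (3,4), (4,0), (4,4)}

Frame correspondent (Sahlqvist): ∀x ∀y (xRy → ∃w (y = w ∧ xR²w)) — i.e. a generalized confluence (Geach) condition.
(a): holds.
(b): fails — xRv but no t with v=t and xR²t.
(c): fails — w1Rw0 but no w with w0=w and w1R²w.
(d): fails — 0R1 but no w with 1=w and 0R²w.

(a)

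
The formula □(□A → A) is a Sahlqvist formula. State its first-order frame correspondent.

Shift-reflexivity

Suppose □(□A→A) is valid. Take Rxy and set V(A)={w : Ryw}. Then at y, □A holds; since □(□A→A) at x, □A→A at y, so A at y, i.e. Ryy.
Conversely, any frame satisfying ∀x ∀y (Rxy → Ryy) validates the schema.
So the correspondent is shift-reflexivity.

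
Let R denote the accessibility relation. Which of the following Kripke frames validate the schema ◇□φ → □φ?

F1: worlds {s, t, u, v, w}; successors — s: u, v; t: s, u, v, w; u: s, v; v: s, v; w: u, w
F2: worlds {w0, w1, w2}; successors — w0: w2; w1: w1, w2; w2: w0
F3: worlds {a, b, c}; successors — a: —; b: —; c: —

The schema corresponds to a generalized confluence (Geach) condition: ∀x ∀y ∀z ((xRy ∧ xRz) → ∃w (yRw ∧ z = w)).
F1: fails — sRu, sRu but no w* with uRw* and u=w*.
F2: fails — w0Rw2, w0Rw2 but no w with w2Rw and w2=w.
F3: holds.

F3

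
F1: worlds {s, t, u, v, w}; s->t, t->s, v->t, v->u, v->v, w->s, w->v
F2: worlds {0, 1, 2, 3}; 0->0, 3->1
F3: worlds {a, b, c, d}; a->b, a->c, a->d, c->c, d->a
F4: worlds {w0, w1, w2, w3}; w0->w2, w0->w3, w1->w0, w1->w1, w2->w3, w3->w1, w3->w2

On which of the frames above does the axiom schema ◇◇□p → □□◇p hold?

F2

This is the axiom for a generalized confluence (Geach) condition; its first-order frame correspondent is ∀x ∀y ∀z ((xR²y ∧ xR²z) → ∃w (yRw ∧ zRw)).
F1: fails — vR²s, vR²t but no w* with sRw* and tRw*.
F2: holds.
F3: fails — dR²b, dR²b but no w with bRw and bRw.
F4: fails — w0R²w1, w0R²w2 but no w with w1Rw and w2Rw.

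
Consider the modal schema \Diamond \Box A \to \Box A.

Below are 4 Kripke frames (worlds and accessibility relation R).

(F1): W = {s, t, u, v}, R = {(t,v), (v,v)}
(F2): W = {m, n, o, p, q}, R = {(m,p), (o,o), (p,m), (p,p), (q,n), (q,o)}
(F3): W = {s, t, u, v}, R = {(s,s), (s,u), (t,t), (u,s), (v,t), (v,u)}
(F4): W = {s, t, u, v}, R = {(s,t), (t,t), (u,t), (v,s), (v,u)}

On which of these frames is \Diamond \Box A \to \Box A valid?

(F1)

Frame correspondent (Sahlqvist): \forall x \forall y \forall z (Rxy \wedge Rxz \to Ryz) — i.e. the Euclidean property.
(F1): holds.
(F2): fails — Rpm and Rpm but not Rmm.
(F3): fails — Rsu and Rsu but not Ruu.
(F4): fails — Rvu and Rvu but not Ruu.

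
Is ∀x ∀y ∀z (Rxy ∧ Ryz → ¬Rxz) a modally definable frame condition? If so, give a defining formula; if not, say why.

No — not modally definable

Any modally definable frame class is closed under surjective bounded morphisms.
The 3-cycle (worlds s,t,u with s→t→u→s) is intransitive. Mapping every world to a single reflexive point • is a surjective bounded morphism; the reflexive point is not intransitive (R••∧R•• but R••).
So no modal formula (or set of formulas) defines exactly the intransitive frames.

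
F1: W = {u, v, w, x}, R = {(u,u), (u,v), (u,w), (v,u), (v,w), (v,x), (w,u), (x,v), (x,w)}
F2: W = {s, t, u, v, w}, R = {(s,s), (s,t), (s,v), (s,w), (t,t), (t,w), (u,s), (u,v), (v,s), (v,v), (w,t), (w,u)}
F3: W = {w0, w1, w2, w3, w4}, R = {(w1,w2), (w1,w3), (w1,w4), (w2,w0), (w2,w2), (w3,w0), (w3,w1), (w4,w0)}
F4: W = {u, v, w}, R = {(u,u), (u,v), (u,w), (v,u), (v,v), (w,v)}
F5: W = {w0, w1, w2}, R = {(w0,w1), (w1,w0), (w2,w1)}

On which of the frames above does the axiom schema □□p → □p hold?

This is the axiom for density; its first-order frame correspondent is ∀x ∀y (Rxy → ∃z (Rxz ∧ Rzy)).
F1: fails — Rvx but no z with Rvz and Rzx.
F2: fails — Rwu but no z with Rwz and Rzu.
F3: fails — Rw3w1 but no z with Rw3z and Rzw1.
F4: ✓.
F5: fails — Rw0w1 but no z with Rw0z and Rzw1.
Valid on: F4.

F4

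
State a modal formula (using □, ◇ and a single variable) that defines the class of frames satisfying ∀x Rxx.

□r → r

The condition is reflexivity. The T schema □r → r defines it.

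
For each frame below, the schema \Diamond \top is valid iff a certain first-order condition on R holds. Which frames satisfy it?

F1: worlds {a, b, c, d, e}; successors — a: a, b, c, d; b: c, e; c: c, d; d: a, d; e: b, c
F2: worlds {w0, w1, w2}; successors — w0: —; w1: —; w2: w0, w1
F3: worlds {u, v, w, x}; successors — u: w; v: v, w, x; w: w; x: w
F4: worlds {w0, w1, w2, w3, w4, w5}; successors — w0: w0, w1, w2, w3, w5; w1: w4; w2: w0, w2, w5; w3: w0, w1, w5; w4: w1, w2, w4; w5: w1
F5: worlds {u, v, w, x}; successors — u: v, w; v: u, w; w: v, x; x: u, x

F1, F3, F4, F5

Frame correspondent (Sahlqvist): \forall x \exists y Rxy — i.e. seriality.
F1: ✓.
F2: fails — world w0 has no successor.
F3: ✓.
F4: ✓.
F5: ✓.
Valid on: F1, F3, F4, F5.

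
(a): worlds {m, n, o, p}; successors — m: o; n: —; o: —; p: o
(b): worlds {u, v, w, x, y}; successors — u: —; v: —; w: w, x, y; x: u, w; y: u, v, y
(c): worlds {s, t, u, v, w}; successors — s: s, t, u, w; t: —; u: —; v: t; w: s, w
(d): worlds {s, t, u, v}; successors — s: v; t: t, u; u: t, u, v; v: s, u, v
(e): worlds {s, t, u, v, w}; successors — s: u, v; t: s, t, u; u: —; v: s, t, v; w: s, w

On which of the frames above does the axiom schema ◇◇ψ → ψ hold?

(a)

The schema corresponds to a generalized confluence (Geach) condition: ∀x ∀y (xR²y → ∃w (y = w ∧ x = w)).
(a): ✓.
(b): fails — wR²u but u ≠ w.
(c): fails — sR²t but t ≠ s.
(d): fails — sR²u but u ≠ s.
(e): fails — sR²t but t ≠ s.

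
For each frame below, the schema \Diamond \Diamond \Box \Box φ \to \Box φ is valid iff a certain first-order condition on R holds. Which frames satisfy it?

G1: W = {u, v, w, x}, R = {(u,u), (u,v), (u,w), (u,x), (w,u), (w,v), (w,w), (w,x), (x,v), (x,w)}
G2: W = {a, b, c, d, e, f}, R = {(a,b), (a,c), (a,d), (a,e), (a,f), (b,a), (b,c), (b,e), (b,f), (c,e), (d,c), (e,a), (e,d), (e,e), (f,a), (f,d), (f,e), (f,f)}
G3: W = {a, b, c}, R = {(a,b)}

G3

The schema corresponds to a generalized confluence (Geach) condition: \forall x \forall y \forall z ((x R^2 y \wedge xRz) \to \exists w (y R^2 w \wedge z = w)).
G1: fails — uR²v, uRu but no t with vR²t and u=t.
G2: fails — aR²a, aRb but no w with aR²w and b=w.
G3: ✓.
Valid on: G3.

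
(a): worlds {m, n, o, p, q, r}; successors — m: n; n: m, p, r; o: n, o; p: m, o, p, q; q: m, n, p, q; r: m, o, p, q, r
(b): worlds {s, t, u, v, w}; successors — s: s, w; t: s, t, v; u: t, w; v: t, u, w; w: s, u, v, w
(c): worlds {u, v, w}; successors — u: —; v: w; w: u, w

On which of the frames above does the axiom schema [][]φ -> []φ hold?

(b), (c)

Frame correspondent (Sahlqvist): forall x forall y (Rxy -> exists z (Rxz & Rzy)) — i.e. density.
(a): fails — Rmn but no z with Rmz and Rzn.
(b): condition met.
(c): condition met.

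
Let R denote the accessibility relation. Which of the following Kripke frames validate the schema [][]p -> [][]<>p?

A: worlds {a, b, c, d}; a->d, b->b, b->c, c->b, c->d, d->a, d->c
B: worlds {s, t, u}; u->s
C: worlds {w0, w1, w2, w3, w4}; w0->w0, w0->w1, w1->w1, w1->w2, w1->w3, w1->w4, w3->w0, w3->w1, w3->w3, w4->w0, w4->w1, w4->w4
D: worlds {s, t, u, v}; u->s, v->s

Frame correspondent (Sahlqvist): forall x forall z (x R^2 z -> exists w (x R^2 w & zRw)) — i.e. a generalized confluence (Geach) condition.
A: fails — aR²a but no w with aR²w and aRw.
B: holds.
C: fails — w0R²w2 but no w with w0R²w and w2Rw.
D: holds.

B, D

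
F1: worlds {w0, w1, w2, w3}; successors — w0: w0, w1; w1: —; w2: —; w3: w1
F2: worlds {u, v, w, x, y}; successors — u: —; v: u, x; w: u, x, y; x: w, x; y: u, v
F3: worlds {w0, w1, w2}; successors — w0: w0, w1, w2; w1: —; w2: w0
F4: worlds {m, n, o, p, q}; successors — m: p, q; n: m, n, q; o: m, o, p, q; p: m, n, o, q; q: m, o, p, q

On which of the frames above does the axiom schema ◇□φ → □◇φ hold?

F4

The schema corresponds to convergence: ∀x ∀y ∀z (Rxy ∧ Rxz → ∃w (Ryw ∧ Rzw)).
F1: fails — Rw0w1 and Rw0w1 but w1 and w1 have no common successor.
F2: fails — Rvu and Rvu but u and u have no common successor.
F3: fails — Rw0w1 and Rw0w1 but w1 and w1 have no common successor.
F4: satisfies the condition.
Valid on: F4.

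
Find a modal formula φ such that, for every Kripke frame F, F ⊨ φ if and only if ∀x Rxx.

This is reflexivity; the standard corresponding axiom is T: □s → s.
Suppose □s→s is valid. At any x set V(s)={w : Rxw}. Then □s holds at x, so s holds at x, i.e. Rxx.

□s → s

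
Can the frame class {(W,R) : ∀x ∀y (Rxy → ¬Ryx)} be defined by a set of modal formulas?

Modal frame validity is preserved under surjective bounded morphisms.
The 4-cycle (worlds s,t,u,v with s→t→u→v→s) is asymmetric. Mapping every world to a single reflexive point • is a surjective bounded morphism, and the reflexive point is not asymmetric (R•• but asymmetry requires ¬R••).
Hence asymmetry is not modally definable.

No — not modally definable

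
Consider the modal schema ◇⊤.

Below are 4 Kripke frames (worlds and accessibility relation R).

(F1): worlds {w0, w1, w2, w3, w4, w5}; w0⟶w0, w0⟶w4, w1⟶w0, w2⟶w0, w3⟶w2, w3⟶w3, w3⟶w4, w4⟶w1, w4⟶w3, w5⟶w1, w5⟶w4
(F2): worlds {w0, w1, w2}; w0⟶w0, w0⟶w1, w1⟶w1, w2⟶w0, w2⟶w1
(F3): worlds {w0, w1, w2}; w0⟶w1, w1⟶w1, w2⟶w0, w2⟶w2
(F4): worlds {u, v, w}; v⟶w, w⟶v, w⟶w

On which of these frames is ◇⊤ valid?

(F1), (F2), (F3)

The schema corresponds to seriality: ∀x ∃y Rxy.
(F1): ✓.
(F2): ✓.
(F3): ✓.
(F4): fails — world u has no successor.
Valid on: (F1), (F2), (F3).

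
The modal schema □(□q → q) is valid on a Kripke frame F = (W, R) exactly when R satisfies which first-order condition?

This is the T□ axiom.
It corresponds to shift-reflexivity: ∀x ∀y (Rxy → Ryy).

shift-reflexivity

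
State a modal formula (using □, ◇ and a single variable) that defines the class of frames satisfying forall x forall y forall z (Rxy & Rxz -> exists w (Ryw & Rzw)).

◇□q → □◇q

A defining formula is ◇□q → □◇q (the .2 axiom).
Suppose ◇□q→□◇q is valid. Take Rxy, Rxz and set V(q)={w : Ryw}. Then □q at y so ◇□q at x, so □◇q at x, so ◇q at z, giving w with Rzw and Ryw.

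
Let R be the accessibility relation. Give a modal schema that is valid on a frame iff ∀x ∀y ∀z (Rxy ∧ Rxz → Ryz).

The condition is the Euclidean property. The 5 schema ◇s → □◇s defines it.
Suppose ◇s→□◇s is valid. Take Rxy, Rxz and set V(s)={y}. Then ◇s at x, so □◇s at x, so ◇s at z, so some w with Rzw has s; w=y, i.e. Rzy. By symmetry of the argument, Ryz.

◇s → □◇s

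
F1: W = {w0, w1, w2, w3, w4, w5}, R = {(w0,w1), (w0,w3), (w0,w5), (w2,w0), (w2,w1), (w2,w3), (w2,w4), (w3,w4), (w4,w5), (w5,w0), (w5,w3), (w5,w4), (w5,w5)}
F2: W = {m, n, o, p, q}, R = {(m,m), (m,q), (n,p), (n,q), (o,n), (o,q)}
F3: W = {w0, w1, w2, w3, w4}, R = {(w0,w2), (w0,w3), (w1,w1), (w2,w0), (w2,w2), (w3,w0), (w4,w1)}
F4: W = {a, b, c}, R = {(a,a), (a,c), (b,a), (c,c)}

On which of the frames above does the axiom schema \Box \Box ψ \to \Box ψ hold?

F4

This is the axiom for density; its first-order frame correspondent is \forall x \forall y (Rxy \to \exists z (Rxz \wedge Rzy)).
F1: fails — Rw0w1 but no z with Rw0z and Rzw1.
F2: fails — Ron but no z with Roz and Rzn.
F3: fails — Rw3w0 but no z with Rw3z and Rzw0.
F4: holds.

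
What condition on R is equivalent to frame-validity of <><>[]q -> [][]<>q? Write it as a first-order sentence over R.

This is a Sahlqvist (Geach-type) schema ◇^2□^1q → □^2◇^1q.
First-order correspondent: forall x forall y forall z ((x R^2 y & x R^2 z) -> exists w (yRw & zRw)).

forall x forall y forall z ((x R^2 y & x R^2 z) -> exists w (yRw & zRw))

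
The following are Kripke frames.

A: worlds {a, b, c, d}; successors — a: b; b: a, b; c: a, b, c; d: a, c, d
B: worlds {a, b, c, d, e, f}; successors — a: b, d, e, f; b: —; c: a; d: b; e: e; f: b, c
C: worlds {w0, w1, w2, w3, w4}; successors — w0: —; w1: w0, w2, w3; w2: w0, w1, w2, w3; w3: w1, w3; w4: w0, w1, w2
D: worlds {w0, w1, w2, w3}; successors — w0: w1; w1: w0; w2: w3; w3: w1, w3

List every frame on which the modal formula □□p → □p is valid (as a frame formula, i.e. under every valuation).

A, C

This is the axiom for density; its first-order frame correspondent is ∀x ∀y (Rxy → ∃z (Rxz ∧ Rzy)).
A: holds.
B: fails — Rfc but no z with Rfz and Rzc.
C: holds.
D: fails — Rw1w0 but no z with Rw1z and Rzw0.
Valid on: A, C.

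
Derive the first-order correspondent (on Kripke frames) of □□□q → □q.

This is a Sahlqvist (Geach-type) schema ◇^0□^3q → □^1◇^0q.
Minimal-valuation argument: fix x; take any y with xR^0y and any z with xR^1z. Set V(q) to the set of worlds R-reachable from y in exactly 3 steps. Then □^3q holds at y, so the antecedent holds at x; validity forces ◇^0q at z, giving a w with zR^0w and yR^3w.
First-order correspondent: ∀x ∀z (xRz → ∃w (xR³w ∧ z = w)).

∀x ∀z (xRz → ∃w (xR³w ∧ z = w))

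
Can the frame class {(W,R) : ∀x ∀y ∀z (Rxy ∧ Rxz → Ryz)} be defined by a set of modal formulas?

Yes: it is the Euclidean property, defined by the 5 schema ◇p → □◇p.
Suppose ◇p→□◇p is valid. Take Rxy, Rxz and set V(p)={y}. Then ◇p at x, so □◇p at x, so ◇p at z, so some w with Rzw has p; w=y, i.e. Rzy. By symmetry of the argument, Ryz.

Yes — defined by ◇p → □◇p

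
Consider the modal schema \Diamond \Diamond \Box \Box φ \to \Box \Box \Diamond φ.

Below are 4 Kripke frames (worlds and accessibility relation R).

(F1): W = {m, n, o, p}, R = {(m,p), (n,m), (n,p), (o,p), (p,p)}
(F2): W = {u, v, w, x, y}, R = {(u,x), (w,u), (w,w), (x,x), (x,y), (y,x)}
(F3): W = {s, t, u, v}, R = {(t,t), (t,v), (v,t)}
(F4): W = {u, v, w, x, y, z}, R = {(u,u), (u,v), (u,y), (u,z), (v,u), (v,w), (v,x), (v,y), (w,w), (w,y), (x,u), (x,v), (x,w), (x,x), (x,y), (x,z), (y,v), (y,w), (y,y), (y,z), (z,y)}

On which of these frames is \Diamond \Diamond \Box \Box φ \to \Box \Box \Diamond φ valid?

(F1), (F3), (F4)

The schema corresponds to a generalized confluence (Geach) condition: \forall x \forall y \forall z ((x R^2 y \wedge x R^2 z) \to \exists w (y R^2 w \wedge zRw)).
(F1): ✓.
(F2): fails — wR²u, wR²w but no t with uR²t and wRt.
(F3): ✓.
(F4): ✓.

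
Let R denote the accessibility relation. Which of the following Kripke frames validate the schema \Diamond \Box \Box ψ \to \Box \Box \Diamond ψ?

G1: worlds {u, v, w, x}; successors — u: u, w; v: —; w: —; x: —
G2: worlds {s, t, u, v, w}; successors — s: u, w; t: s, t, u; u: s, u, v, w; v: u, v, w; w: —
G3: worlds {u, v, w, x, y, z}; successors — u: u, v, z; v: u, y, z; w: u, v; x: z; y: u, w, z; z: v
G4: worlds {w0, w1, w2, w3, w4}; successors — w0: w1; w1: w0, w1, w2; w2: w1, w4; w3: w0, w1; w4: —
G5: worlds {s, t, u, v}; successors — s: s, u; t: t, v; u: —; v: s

The schema corresponds to a generalized confluence (Geach) condition: \forall x \forall y \forall z ((xRy \wedge x R^2 z) \to \exists w (y R^2 w \wedge zRw)).
G1: fails — uRu, uR²w but no t with uR²t and wRt.
G2: fails — sRu, sR²w but no w* with uR²w* and wRw*.
G3: fails — uRz, uR²z but no t with zR²t and zRt.
G4: fails — w1Rw0, w1R²w4 but no w with w0R²w and w4Rw.
G5: fails — sRs, sR²u but no w with sR²w and uRw.

none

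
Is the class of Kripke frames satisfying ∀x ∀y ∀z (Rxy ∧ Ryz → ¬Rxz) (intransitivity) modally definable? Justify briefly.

Modal frame validity is preserved under surjective bounded morphisms.
The 3-cycle (worlds w0,w1,w2 with w0→w1→w2→w0) is intransitive. Mapping every world to a single reflexive point • is a surjective bounded morphism; the reflexive point is not intransitive (R••∧R•• but R••).
So the class is not modally definable.

Not modally definable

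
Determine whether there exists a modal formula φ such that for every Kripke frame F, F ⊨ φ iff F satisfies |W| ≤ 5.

Not modally definable

Any modally definable frame class is closed under disjoint unions.
Any modal formula valid on each of 6 disjoint one-world frames is valid on their disjoint union (validity is preserved under disjoint unions). Each one-world frame has |W|=1≤5, but the union has |W|=6.
So the class is not modally definable.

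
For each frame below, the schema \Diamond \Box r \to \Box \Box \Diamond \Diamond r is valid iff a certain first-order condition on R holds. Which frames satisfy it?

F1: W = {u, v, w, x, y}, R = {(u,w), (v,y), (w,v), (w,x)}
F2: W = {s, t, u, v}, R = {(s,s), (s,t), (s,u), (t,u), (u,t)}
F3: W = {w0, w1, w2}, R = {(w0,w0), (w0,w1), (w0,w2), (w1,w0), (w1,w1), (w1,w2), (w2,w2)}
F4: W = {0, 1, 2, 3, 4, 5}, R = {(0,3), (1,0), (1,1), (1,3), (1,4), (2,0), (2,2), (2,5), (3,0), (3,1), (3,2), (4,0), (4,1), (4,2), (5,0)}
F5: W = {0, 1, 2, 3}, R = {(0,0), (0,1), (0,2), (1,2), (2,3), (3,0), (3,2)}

The schema corresponds to a generalized confluence (Geach) condition: \forall x \forall y \forall z ((xRy \wedge x R^2 z) \to \exists w (yRw \wedge z R^2 w)).
F1: fails — uRw, uR²v but no t with wRt and vR²t.
F2: fails — sRt, sR²t but no w with tRw and tR²w.
F3: holds.
F4: fails — 1R0, 1R²0 but no w with 0Rw and 0R²w.
F5: fails — 0R0, 0R²1 but no w with 0Rw and 1R²w.

F3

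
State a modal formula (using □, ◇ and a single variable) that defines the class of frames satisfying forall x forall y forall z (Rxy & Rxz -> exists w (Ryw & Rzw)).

The condition is convergence. The .2 schema ◇□ψ → □◇ψ defines it.
Suppose ◇□ψ→□◇ψ is valid. Take Rxy, Rxz and set V(ψ)={w : Ryw}. Then □ψ at y so ◇□ψ at x, so □◇ψ at x, so ◇ψ at z, giving w with Rzw and Ryw.

◇□ψ → □◇ψ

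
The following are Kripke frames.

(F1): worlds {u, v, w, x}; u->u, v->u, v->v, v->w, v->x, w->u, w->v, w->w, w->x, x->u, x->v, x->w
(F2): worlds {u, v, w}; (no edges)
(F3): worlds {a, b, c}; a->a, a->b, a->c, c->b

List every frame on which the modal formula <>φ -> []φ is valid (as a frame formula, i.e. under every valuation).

This is the axiom for partial functionality; its first-order frame correspondent is forall x forall y forall z (Rxy & Rxz -> y = z).
(F1): fails — v sees both u and v.
(F2): condition met.
(F3): fails — a sees both a and b.

(F2)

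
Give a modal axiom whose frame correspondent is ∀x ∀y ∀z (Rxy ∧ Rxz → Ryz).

◇q → □◇q

The condition is the Euclidean property. The 5 schema ◇q → □◇q defines it.
Suppose ◇q→□◇q is valid. Take Rxy, Rxz and set V(q)={y}. Then ◇q at x, so □◇q at x, so ◇q at z, so some w with Rzw has q; w=y, i.e. Rzy. By symmetry of the argument, Ryz.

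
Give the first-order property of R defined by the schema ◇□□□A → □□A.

This is a Sahlqvist (Geach-type) schema ◇^1□^3A → □^2◇^0A.
Minimal-valuation argument: fix x; take any y with xR^1y and any z with xR^2z. Set V(A) to the set of worlds R-reachable from y in exactly 3 steps. Then □^3A holds at y, so the antecedent holds at x; validity forces ◇^0A at z, giving a w with zR^0w and yR^3w.
First-order correspondent: ∀x ∀y ∀z ((xRy ∧ xR²z) → ∃w (yR³w ∧ z = w)).

∀x ∀y ∀z ((xRy ∧ xR²z) → ∃w (yR³w ∧ z = w))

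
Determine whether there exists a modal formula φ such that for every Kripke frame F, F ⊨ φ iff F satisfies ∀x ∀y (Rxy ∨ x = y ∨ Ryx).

Any modally definable frame class is closed under disjoint unions.
Take 2 disjoint single-world reflexive frames: each is trivially connected, but their disjoint union has 2 worlds with no edge between distinct components, so it is not connected.
So no modal formula (or set of formulas) defines exactly the connected frames.

No — not modally definable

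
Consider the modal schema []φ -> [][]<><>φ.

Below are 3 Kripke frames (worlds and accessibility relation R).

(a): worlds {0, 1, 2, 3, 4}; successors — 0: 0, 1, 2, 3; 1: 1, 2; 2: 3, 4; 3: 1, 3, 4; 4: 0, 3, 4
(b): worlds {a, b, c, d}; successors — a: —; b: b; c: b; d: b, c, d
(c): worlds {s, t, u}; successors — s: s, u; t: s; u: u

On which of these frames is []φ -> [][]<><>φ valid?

Frame correspondent (Sahlqvist): forall x forall z (x R^2 z -> exists w (xRw & z R^2 w)) — i.e. a generalized confluence (Geach) condition.
(a): satisfies the condition.
(b): satisfies the condition.
(c): fails — tR²u but no w with tRw and uR²w.
Valid on: (a), (b).

(a), (b)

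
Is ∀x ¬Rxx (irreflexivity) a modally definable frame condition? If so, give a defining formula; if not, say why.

If a class were modally definable it would be closed under surjective bounded morphisms (Goldblatt–Thomason).
The 3-cycle (worlds s,t,u with s→t→u→s) is irreflexive, and the map sending every world to a single reflexive point • is a surjective bounded morphism (forth: every edge maps to (•,•); back: every world has a successor). So any modal formula valid on the 3-cycle is also valid on the reflexive point, which is not irreflexive.
So the class is not modally definable.

No — not modally definable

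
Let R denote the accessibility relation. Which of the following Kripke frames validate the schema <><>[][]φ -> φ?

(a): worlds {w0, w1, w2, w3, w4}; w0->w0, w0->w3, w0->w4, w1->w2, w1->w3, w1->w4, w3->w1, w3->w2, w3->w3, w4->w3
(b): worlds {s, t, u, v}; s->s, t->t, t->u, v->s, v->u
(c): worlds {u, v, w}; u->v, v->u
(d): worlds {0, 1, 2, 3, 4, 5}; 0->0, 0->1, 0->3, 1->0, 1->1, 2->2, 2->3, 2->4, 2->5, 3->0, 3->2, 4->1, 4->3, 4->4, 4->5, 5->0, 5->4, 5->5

Frame correspondent (Sahlqvist): forall x forall y (x R^2 y -> exists w (y R^2 w & x = w)) — i.e. a generalized confluence (Geach) condition.
(a): fails — w0R²w1 but no w with w1R²w and w0=w.
(b): fails — tR²u but no w with uR²w and t=w.
(c): holds.
(d): fails — 2R²1 but no w with 1R²w and 2=w.

(c)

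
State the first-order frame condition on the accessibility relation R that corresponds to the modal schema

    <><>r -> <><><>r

forall x forall y (x R^2 y -> exists w (y = w & x R^3 w))

This is a Sahlqvist (Geach-type) schema ◇^2□^0r → □^0◇^3r.
Minimal-valuation argument: fix x; take any y with xR^2y and any z with xR^0z. Set V(r) to the set of worlds R-reachable from y in exactly 0 steps. Then □^0r holds at y, so the antecedent holds at x; validity forces ◇^3r at z, giving a w with zR^3w and yR^0w.
First-order correspondent: forall x forall y (x R^2 y -> exists w (y = w & x R^3 w)).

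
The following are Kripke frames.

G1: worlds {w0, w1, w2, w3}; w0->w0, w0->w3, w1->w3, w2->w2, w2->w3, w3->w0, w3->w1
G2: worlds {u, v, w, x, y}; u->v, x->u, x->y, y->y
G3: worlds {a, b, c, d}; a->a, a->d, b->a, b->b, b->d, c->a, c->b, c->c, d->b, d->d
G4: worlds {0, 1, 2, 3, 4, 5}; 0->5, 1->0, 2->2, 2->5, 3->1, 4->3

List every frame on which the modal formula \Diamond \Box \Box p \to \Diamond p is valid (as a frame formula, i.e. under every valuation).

This is the axiom for a generalized confluence (Geach) condition; its first-order frame correspondent is \forall x \forall y (xRy \to \exists w (y R^2 w \wedge xRw)).
G1: ✓.
G2: fails — uRv but no t with vR²t and uRt.
G3: ✓.
G4: fails — 0R5 but no w with 5R²w and 0Rw.
Valid on: G1, G3.

G1, G3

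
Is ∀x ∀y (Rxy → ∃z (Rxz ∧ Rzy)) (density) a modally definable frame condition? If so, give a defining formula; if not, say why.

Definable; □□r → □r defines it

The condition is density. A defining modal formula is □□r → □r.
Suppose □□r→□r is valid. Take Rxy and set V(r)={w : xR²w}. Then □□r at x, so □r at x, so r at y, i.e. ∃z(Rxz∧Rzy).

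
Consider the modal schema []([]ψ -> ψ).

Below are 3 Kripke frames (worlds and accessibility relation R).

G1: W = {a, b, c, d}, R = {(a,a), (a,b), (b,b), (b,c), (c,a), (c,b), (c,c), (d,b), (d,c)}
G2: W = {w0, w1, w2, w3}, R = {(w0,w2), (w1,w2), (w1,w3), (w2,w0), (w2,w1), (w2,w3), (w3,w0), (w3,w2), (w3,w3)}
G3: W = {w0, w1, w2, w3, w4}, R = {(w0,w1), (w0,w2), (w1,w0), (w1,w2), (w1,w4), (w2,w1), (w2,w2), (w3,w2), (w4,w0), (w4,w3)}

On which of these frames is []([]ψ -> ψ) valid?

The schema corresponds to shift-reflexivity: forall x forall y (Rxy -> Ryy).
G1: satisfies the condition.
G2: fails — Rw1w2 but not Rw2w2.
G3: fails — Rw1w0 but not Rw0w0.

G1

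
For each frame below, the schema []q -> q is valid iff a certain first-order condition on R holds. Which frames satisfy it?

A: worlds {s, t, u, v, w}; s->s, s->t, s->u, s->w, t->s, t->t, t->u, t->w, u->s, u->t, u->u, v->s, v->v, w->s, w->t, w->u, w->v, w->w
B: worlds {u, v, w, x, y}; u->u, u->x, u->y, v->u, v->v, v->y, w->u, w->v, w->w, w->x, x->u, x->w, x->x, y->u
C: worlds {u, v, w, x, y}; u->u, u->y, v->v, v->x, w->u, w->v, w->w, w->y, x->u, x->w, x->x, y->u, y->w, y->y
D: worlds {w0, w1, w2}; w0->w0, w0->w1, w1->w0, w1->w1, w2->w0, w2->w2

The schema corresponds to reflexivity: forall x Rxx.
A: condition met.
B: fails — world y does not see itself.
C: condition met.
D: condition met.
Valid on: A, C, D.

A, C, D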